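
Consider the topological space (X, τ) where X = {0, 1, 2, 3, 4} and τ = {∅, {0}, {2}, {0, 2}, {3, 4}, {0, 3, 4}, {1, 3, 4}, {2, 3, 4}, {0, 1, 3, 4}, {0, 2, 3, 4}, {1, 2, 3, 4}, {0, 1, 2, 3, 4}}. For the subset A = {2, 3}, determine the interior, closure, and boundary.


int(A) = {2}, cl(A) = {1, 2, 3, 4}, ∂A = {1, 3, 4}.

Closed sets in (X, τ) are complements of opens:
  closed(X, τ) = {∅, {0}, {1}, {2}, {0, 1}, {0, 2}, {1, 2}, {0, 1, 2}, {1, 3, 4}, {0, 1, 3, 4}, {1, 2, 3, 4}, {0, 1, 2, 3, 4}}.
int(A) = ⋃ {U ∈ τ : U ⊆ A}. Opens contained in A: ∅, {2}.
Taking the union of these: int(A) = {2}.
cl(A) = ⋂ {C closed : A ⊆ C}. Closed sets containing A: {1, 2, 3, 4}, {0, 1, 2, 3, 4}.
Intersecting these: cl(A) = {1, 2, 3, 4}.
∂A = cl(A) ∖ int(A) = {1, 2, 3, 4} ∖ {2} = {1, 3, 4}.


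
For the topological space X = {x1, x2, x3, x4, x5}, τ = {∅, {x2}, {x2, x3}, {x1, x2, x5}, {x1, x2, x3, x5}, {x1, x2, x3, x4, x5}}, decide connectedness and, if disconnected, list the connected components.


(X, τ) is connected.

Find clopen sets (U ∈ τ with X ∖ U ∈ τ):
  U = ∅, X ∖ U = {x1, x2, x3, x4, x5} — both open, so U is clopen.
  U = {x1, x2, x3, x4, x5}, X ∖ U = ∅ — both open, so U is clopen.
Only trivial clopens (∅ and X) exist, so (X, τ) is connected.
Compute connected components by grouping points that agree on all clopens:
  component: {x1, x2, x3, x4, x5}


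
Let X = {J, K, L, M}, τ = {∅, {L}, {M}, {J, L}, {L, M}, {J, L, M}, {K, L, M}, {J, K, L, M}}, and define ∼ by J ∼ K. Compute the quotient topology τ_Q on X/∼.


X/∼ = {[J=K], [L], [M]}; |τ_Q| = 5.

Equivalence classes: [J=K], [L], [M].
Quotient map π: X → X/∼ sends J ↦ [J=K], K ↦ [J=K], L ↦ [L], M ↦ [M].
For each subset V ⊆ X/∼, compute π^{-1}(V) ⊆ X and check whether π^{-1}(V) ∈ τ. V is open in τ_Q iff π^{-1}(V) ∈ τ.
  V = {}: π^{-1}(V) = ∅ ∈ τ ✓.
  V = {[J=K]}: π^{-1}(V) = {J, K} ∉ τ ✗.
  V = {[L]}: π^{-1}(V) = {L} ∈ τ ✓.
  V = {[J=K], [L]}: π^{-1}(V) = {J, K, L} ∉ τ ✗.
  V = {[M]}: π^{-1}(V) = {M} ∈ τ ✓.
  V = {[J=K], [M]}: π^{-1}(V) = {J, K, M} ∉ τ ✗.
  V = {[L], [M]}: π^{-1}(V) = {L, M} ∈ τ ✓.
  V = {[J=K], [L], [M]}: π^{-1}(V) = {J, K, L, M} ∈ τ ✓.
Open sets in the quotient: τ_Q = {{}, {[L]}, {[M]}, {[L], [M]}, {[J=K], [L], [M]}} (5 elements).


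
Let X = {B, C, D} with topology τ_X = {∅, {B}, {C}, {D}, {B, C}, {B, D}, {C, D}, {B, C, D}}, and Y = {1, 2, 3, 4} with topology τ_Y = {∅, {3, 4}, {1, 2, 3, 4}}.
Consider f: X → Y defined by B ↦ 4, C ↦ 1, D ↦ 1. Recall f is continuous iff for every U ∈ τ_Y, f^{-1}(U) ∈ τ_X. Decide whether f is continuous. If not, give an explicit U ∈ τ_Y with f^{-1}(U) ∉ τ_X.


f IS continuous.

Compute f^{-1}(U) for each U ∈ τ_Y:
  U = ∅: f^{-1}(U) = ∅ ∈ τ_X ✓.
  U = {3, 4}: f^{-1}(U) = {B} ∈ τ_X ✓.
  U = {1, 2, 3, 4}: f^{-1}(U) = {B, C, D} ∈ τ_X ✓.
Every preimage lies in τ_X, so f IS continuous.


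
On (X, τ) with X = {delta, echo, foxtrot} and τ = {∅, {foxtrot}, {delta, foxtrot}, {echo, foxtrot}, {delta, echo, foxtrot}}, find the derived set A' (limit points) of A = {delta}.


A' = ∅

For each x ∈ X, list the open sets U ∈ τ with x ∈ U, then check whether U ∩ (A ∖ {x}) ≠ ∅ for every such U.
  x = delta: open {delta, foxtrot} ∋ x has {delta, foxtrot} ∩ (A ∖ {delta}) = ∅, so x is NOT a limit point.
  x = echo: open {echo, foxtrot} ∋ x has {echo, foxtrot} ∩ (A ∖ {echo}) = ∅, so x is NOT a limit point.
  x = foxtrot: open {foxtrot} ∋ x has {foxtrot} ∩ (A ∖ {foxtrot}) = ∅, so x is NOT a limit point.
Collecting: A' = ∅.


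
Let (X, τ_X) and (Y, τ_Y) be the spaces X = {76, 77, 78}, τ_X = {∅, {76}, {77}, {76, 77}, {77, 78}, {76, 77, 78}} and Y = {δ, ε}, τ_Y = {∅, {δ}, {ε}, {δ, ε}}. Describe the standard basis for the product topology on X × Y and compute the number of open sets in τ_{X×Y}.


Basis B = {∅ × ∅, {76} × {δ}, {76} × {ε}, {77} × {δ}, {77} × {ε}, {76} × {δ, ε}, {76, 77} × {δ}, {76, 77} × {ε}, {77} × {δ, ε}, {77, 78} × {δ}, {77, 78} × {ε}, {76, 77, 78} × {δ}, {76, 77, 78} × {ε}, {76, 77} × {δ, ε}, {77, 78} × {δ, ε}, {76, 77, 78} × {δ, ε}}; |τ_{X×Y}| = 36.

Enumerate products U × V with U ∈ τ_X, V ∈ τ_Y (deduplicated):
  ∅ × ∅ = {} (∅)
  {76} × {δ} = {(76,δ)}
  {76} × {ε} = {(76,ε)}
  {77} × {δ} = {(77,δ)}
  {77} × {ε} = {(77,ε)}
  {76} × {δ, ε} = {(76,δ), (76,ε)}
  {76, 77} × {δ} = {(76,δ), (77,δ)}
  {76, 77} × {ε} = {(76,ε), (77,ε)}
  {77} × {δ, ε} = {(77,δ), (77,ε)}
  {77, 78} × {δ} = {(77,δ), (78,δ)}
  {77, 78} × {ε} = {(77,ε), (78,ε)}
  {76, 77, 78} × {δ} = {(76,δ), (77,δ), (78,δ)}
  {76, 77, 78} × {ε} = {(76,ε), (77,ε), (78,ε)}
  {76, 77} × {δ, ε} = {(76,δ), (76,ε), (77,δ), (77,ε)}
  {77, 78} × {δ, ε} = {(77,δ), (77,ε), (78,δ), (78,ε)}
  {76, 77, 78} × {δ, ε} = {(76,δ), (76,ε), (77,δ), (77,ε), (78,δ), (78,ε)}
These 16 distinct sets form the basis B.
Close under arbitrary unions to get τ_{X×Y}; counting gives |τ_{X×Y}| = 36.


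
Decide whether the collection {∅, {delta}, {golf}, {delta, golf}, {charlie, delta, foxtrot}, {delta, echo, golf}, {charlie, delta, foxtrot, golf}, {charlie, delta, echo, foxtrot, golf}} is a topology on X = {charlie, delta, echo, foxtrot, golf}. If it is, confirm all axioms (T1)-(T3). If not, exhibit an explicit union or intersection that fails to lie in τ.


τ IS a topology on X.

Axiom (T1): ∅ ∈ τ? Yes; X ∈ τ? Yes.
Axiom (T2/T3): check pairwise unions and intersections of members of τ.
All pairwise intersections and unions checked — each lies in τ. Therefore τ satisfies (T1), (T2), (T3): it IS a topology on X.


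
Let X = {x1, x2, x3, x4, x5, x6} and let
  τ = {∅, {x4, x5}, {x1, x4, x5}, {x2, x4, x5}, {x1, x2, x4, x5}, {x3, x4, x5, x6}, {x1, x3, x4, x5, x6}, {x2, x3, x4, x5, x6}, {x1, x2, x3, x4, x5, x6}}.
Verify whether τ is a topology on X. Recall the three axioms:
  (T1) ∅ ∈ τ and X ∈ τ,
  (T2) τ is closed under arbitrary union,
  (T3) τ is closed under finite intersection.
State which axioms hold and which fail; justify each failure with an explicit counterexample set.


τ IS a topology on X.

Axiom (T1): ∅ ∈ τ? Yes; X ∈ τ? Yes.
Axiom (T2/T3): check pairwise unions and intersections of members of τ.
All pairwise intersections and unions checked — each lies in τ. Therefore τ satisfies (T1), (T2), (T3): it IS a topology on X.


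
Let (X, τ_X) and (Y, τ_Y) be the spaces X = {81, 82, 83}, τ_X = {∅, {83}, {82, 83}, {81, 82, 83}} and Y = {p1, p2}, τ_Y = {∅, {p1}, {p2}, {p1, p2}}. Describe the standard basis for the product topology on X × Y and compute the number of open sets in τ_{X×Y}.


Basis B = {∅ × ∅, {83} × {p1}, {83} × {p2}, {82, 83} × {p1}, {82, 83} × {p2}, {83} × {p1, p2}, {81, 82, 83} × {p1}, {81, 82, 83} × {p2}, {82, 83} × {p1, p2}, {81, 82, 83} × {p1, p2}}; |τ_{X×Y}| = 16.

Enumerate products U × V with U ∈ τ_X, V ∈ τ_Y (deduplicated):
  ∅ × ∅ = {} (∅)
  {83} × {p1} = {(83,p1)}
  {83} × {p2} = {(83,p2)}
  {82, 83} × {p1} = {(82,p1), (83,p1)}
  {82, 83} × {p2} = {(82,p2), (83,p2)}
  {83} × {p1, p2} = {(83,p1), (83,p2)}
  {81, 82, 83} × {p1} = {(81,p1), (82,p1), (83,p1)}
  {81, 82, 83} × {p2} = {(81,p2), (82,p2), (83,p2)}
  {82, 83} × {p1, p2} = {(82,p1), (82,p2), (83,p1), (83,p2)}
  {81, 82, 83} × {p1, p2} = {(81,p1), (81,p2), (82,p1), (82,p2), (83,p1), (83,p2)}
These 10 distinct sets form the basis B.
Close under arbitrary unions to get τ_{X×Y}; counting gives |τ_{X×Y}| = 16.


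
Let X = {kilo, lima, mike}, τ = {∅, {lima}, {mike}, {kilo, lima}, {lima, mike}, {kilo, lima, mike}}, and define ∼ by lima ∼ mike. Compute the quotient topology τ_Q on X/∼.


X/∼ = {[kilo], [lima=mike]}; |τ_Q| = 3.

Equivalence classes: [kilo], [lima=mike].
Quotient map π: X → X/∼ sends kilo ↦ [kilo], lima ↦ [lima=mike], mike ↦ [lima=mike].
For each subset V ⊆ X/∼, compute π^{-1}(V) ⊆ X and check whether π^{-1}(V) ∈ τ. V is open in τ_Q iff π^{-1}(V) ∈ τ.
  V = {}: π^{-1}(V) = ∅ ∈ τ ✓.
  V = {[kilo]}: π^{-1}(V) = {kilo} ∉ τ ✗.
  V = {[lima=mike]}: π^{-1}(V) = {lima, mike} ∈ τ ✓.
  V = {[kilo], [lima=mike]}: π^{-1}(V) = {kilo, lima, mike} ∈ τ ✓.
Open sets in the quotient: τ_Q = {{}, {[lima=mike]}, {[kilo], [lima=mike]}} (3 elements).


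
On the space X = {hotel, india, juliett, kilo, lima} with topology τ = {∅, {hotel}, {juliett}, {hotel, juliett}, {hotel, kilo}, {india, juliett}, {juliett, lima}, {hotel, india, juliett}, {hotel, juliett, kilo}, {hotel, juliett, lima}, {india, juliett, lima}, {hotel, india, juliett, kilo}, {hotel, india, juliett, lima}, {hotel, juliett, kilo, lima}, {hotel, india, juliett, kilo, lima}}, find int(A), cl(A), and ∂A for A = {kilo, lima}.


int(A) = ∅, cl(A) = {kilo, lima}, ∂A = {kilo, lima}.

Closed sets in (X, τ) are complements of opens:
  closed(X, τ) = {∅, {india}, {kilo}, {lima}, {hotel, kilo}, {india, kilo}, {india, lima}, {kilo, lima}, {hotel, india, kilo}, {hotel, kilo, lima}, {india, juliett, lima}, {india, kilo, lima}, {hotel, india, kilo, lima}, {india, juliett, kilo, lima}, {hotel, india, juliett, kilo, lima}}.
int(A) = ⋃ {U ∈ τ : U ⊆ A}. Opens contained in A: ∅.
Taking the union of these: int(A) = ∅.
cl(A) = ⋂ {C closed : A ⊆ C}. Closed sets containing A: {kilo, lima}, {hotel, kilo, lima}, {india, kilo, lima}, {hotel, india, kilo, lima}, {india, juliett, kilo, lima}, {hotel, india, juliett, kilo, lima}.
Intersecting these: cl(A) = {kilo, lima}.
∂A = cl(A) ∖ int(A) = {kilo, lima} ∖ ∅ = {kilo, lima}.


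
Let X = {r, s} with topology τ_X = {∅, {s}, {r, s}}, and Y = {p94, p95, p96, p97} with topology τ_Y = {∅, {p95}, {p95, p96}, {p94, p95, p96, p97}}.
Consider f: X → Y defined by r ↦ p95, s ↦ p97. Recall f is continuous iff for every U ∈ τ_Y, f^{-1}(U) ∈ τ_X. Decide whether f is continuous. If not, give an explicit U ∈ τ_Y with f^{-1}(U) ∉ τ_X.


f is NOT continuous.

Compute f^{-1}(U) for each U ∈ τ_Y:
  U = ∅: f^{-1}(U) = ∅ ∈ τ_X ✓.
  U = {p95}: f^{-1}(U) = {r} ∉ τ_X ✗.
  U = {p95, p96}: f^{-1}(U) = {r} ∉ τ_X ✗.
  U = {p94, p95, p96, p97}: f^{-1}(U) = {r, s} ∈ τ_X ✓.
Found U = {p95} with f^{-1}(U) = {r} not in τ_X. Therefore f is NOT continuous.


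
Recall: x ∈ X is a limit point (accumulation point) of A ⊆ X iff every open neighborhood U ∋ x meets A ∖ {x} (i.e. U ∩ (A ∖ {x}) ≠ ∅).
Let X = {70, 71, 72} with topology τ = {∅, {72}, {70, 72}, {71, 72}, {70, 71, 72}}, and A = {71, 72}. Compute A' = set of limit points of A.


A' = {70, 71}

For each x ∈ X, list the open sets U ∈ τ with x ∈ U, then check whether U ∩ (A ∖ {x}) ≠ ∅ for every such U.
  x = 70: opens ∋ x are {70, 72}, {70, 71, 72}; each meets A ∖ {70}, so x IS a limit point.
  x = 71: opens ∋ x are {71, 72}, {70, 71, 72}; each meets A ∖ {71}, so x IS a limit point.
  x = 72: open {72} ∋ x has {72} ∩ (A ∖ {72}) = ∅, so x is NOT a limit point.
Collecting: A' = {70, 71}.


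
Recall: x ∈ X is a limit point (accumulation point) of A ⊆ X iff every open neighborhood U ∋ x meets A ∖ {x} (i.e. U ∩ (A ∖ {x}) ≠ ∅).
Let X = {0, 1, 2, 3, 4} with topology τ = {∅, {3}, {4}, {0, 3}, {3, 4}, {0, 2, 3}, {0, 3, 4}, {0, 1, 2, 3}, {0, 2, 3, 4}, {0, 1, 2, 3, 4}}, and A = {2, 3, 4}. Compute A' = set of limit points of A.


A' = {0, 1, 2}

For each x ∈ X, list the open sets U ∈ τ with x ∈ U, then check whether U ∩ (A ∖ {x}) ≠ ∅ for every such U.
  x = 0: opens ∋ x are {0, 3}, {0, 2, 3}, {0, 3, 4}, {0, 1, 2, 3}, {0, 2, 3, 4}, {0, 1, 2, 3, 4}; each meets A ∖ {0}, so x IS a limit point.
  x = 1: opens ∋ x are {0, 1, 2, 3}, {0, 1, 2, 3, 4}; each meets A ∖ {1}, so x IS a limit point.
  x = 2: opens ∋ x are {0, 2, 3}, {0, 1, 2, 3}, {0, 2, 3, 4}, {0, 1, 2, 3, 4}; each meets A ∖ {2}, so x IS a limit point.
  x = 3: open {3} ∋ x has {3} ∩ (A ∖ {3}) = ∅, so x is NOT a limit point.
  x = 4: open {4} ∋ x has {4} ∩ (A ∖ {4}) = ∅, so x is NOT a limit point.
Collecting: A' = {0, 1, 2}.


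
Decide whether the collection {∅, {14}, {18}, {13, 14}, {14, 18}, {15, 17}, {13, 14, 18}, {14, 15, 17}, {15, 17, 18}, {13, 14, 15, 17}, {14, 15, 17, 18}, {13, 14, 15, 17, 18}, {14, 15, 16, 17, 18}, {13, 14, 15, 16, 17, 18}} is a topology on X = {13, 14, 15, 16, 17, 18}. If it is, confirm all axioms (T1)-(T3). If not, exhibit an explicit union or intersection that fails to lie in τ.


τ IS a topology on X.

Axiom (T1): ∅ ∈ τ? Yes; X ∈ τ? Yes.
Axiom (T2/T3): check pairwise unions and intersections of members of τ.
All pairwise intersections and unions checked — each lies in τ. Therefore τ satisfies (T1), (T2), (T3): it IS a topology on X.


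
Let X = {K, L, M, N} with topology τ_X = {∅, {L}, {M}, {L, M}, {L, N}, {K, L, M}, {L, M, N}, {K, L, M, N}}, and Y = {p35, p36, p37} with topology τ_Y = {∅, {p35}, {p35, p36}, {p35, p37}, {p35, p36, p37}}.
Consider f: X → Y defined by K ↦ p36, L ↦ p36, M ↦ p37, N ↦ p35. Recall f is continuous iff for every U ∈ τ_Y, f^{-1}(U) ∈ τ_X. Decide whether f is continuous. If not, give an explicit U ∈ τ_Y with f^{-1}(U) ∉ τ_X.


f is NOT continuous.

Compute f^{-1}(U) for each U ∈ τ_Y:
  U = ∅: f^{-1}(U) = ∅ ∈ τ_X ✓.
  U = {p35}: f^{-1}(U) = {N} ∉ τ_X ✗.
  U = {p35, p36}: f^{-1}(U) = {K, L, N} ∉ τ_X ✗.
  U = {p35, p37}: f^{-1}(U) = {M, N} ∉ τ_X ✗.
  U = {p35, p36, p37}: f^{-1}(U) = {K, L, M, N} ∈ τ_X ✓.
Found U = {p35} with f^{-1}(U) = {N} not in τ_X. Therefore f is NOT continuous.


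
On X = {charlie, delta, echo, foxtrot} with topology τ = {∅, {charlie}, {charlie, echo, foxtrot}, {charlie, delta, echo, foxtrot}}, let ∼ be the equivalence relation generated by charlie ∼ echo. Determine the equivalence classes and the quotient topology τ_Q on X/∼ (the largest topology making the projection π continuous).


X/∼ = {[charlie=echo], [delta], [foxtrot]}; |τ_Q| = 3.

Equivalence classes: [charlie=echo], [delta], [foxtrot].
Quotient map π: X → X/∼ sends charlie ↦ [charlie=echo], delta ↦ [delta], echo ↦ [charlie=echo], foxtrot ↦ [foxtrot].
For each subset V ⊆ X/∼, compute π^{-1}(V) ⊆ X and check whether π^{-1}(V) ∈ τ. V is open in τ_Q iff π^{-1}(V) ∈ τ.
  V = {}: π^{-1}(V) = ∅ ∈ τ ✓.
  V = {[charlie=echo]}: π^{-1}(V) = {charlie, echo} ∉ τ ✗.
  V = {[delta]}: π^{-1}(V) = {delta} ∉ τ ✗.
  V = {[charlie=echo], [delta]}: π^{-1}(V) = {charlie, delta, echo} ∉ τ ✗.
  V = {[foxtrot]}: π^{-1}(V) = {foxtrot} ∉ τ ✗.
  V = {[charlie=echo], [foxtrot]}: π^{-1}(V) = {charlie, echo, foxtrot} ∈ τ ✓.
  V = {[delta], [foxtrot]}: π^{-1}(V) = {delta, foxtrot} ∉ τ ✗.
  V = {[charlie=echo], [delta], [foxtrot]}: π^{-1}(V) = {charlie, delta, echo, foxtrot} ∈ τ ✓.
Open sets in the quotient: τ_Q = {{}, {[charlie=echo], [foxtrot]}, {[charlie=echo], [delta], [foxtrot]}} (3 elements).


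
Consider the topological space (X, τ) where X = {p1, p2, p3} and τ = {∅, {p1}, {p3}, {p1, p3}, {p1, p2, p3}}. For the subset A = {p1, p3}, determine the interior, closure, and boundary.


int(A) = {p1, p3}, cl(A) = {p1, p2, p3}, ∂A = {p2}.

Closed sets in (X, τ) are complements of opens:
  closed(X, τ) = {∅, {p2}, {p1, p2}, {p2, p3}, {p1, p2, p3}}.
int(A) = ⋃ {U ∈ τ : U ⊆ A}. Opens contained in A: ∅, {p1}, {p3}, {p1, p3}.
Taking the union of these: int(A) = {p1, p3}.
cl(A) = ⋂ {C closed : A ⊆ C}. Closed sets containing A: {p1, p2, p3}.
Intersecting these: cl(A) = {p1, p2, p3}.
∂A = cl(A) ∖ int(A) = {p1, p2, p3} ∖ {p1, p3} = {p2}.


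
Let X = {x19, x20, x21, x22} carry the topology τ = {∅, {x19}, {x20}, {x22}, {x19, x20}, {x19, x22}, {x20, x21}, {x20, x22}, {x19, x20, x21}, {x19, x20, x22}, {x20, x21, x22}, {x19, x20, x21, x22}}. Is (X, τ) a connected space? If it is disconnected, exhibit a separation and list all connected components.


(X, τ) is disconnected; components = [{x19}, {x22}, {x20, x21}].

Find clopen sets (U ∈ τ with X ∖ U ∈ τ):
  U = ∅, X ∖ U = {x19, x20, x21, x22} — both open, so U is clopen.
  U = {x19}, X ∖ U = {x20, x21, x22} — both open, so U is clopen.
  U = {x22}, X ∖ U = {x19, x20, x21} — both open, so U is clopen.
  U = {x19, x22}, X ∖ U = {x20, x21} — both open, so U is clopen.
  U = {x20, x21}, X ∖ U = {x19, x22} — both open, so U is clopen.
  U = {x19, x20, x21}, X ∖ U = {x22} — both open, so U is clopen.
  U = {x20, x21, x22}, X ∖ U = {x19} — both open, so U is clopen.
  U = {x19, x20, x21, x22}, X ∖ U = ∅ — both open, so U is clopen.
Nontrivial clopen(s) exist: e.g. {x22}. So (X, τ) is disconnected.
Compute connected components by grouping points that agree on all clopens:
  component: {x19}
  component: {x22}
  component: {x20, x21}


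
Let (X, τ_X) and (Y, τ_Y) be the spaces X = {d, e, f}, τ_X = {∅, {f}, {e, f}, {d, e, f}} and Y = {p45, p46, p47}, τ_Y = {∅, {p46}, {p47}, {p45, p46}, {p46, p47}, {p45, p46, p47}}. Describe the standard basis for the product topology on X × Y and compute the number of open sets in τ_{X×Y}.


Basis B = {∅ × ∅, {f} × {p46}, {f} × {p47}, {e, f} × {p46}, {e, f} × {p47}, {f} × {p45, p46}, {f} × {p46, p47}, {d, e, f} × {p46}, {d, e, f} × {p47}, {f} × {p45, p46, p47}, {e, f} × {p45, p46}, {e, f} × {p46, p47}, {d, e, f} × {p45, p46}, {d, e, f} × {p46, p47}, {e, f} × {p45, p46, p47}, {d, e, f} × {p45, p46, p47}}; |τ_{X×Y}| = 40.

Enumerate products U × V with U ∈ τ_X, V ∈ τ_Y (deduplicated):
  ∅ × ∅ = {} (∅)
  {f} × {p46} = {(f,p46)}
  {f} × {p47} = {(f,p47)}
  {e, f} × {p46} = {(e,p46), (f,p46)}
  {e, f} × {p47} = {(e,p47), (f,p47)}
  {f} × {p45, p46} = {(f,p45), (f,p46)}
  {f} × {p46, p47} = {(f,p46), (f,p47)}
  {d, e, f} × {p46} = {(d,p46), (e,p46), (f,p46)}
  {d, e, f} × {p47} = {(d,p47), (e,p47), (f,p47)}
  {f} × {p45, p46, p47} = {(f,p45), (f,p46), (f,p47)}
  {e, f} × {p45, p46} = {(e,p45), (e,p46), (f,p45), (f,p46)}
  {e, f} × {p46, p47} = {(e,p46), (e,p47), (f,p46), (f,p47)}
  {d, e, f} × {p45, p46} = {(d,p45), (d,p46), (e,p45), (e,p46), (f,p45), (f,p46)}
  {d, e, f} × {p46, p47} = {(d,p46), (d,p47), (e,p46), (e,p47), (f,p46), (f,p47)}
  {e, f} × {p45, p46, p47} = {(e,p45), (e,p46), (e,p47), (f,p45), (f,p46), (f,p47)}
  {d, e, f} × {p45, p46, p47} = {(d,p45), (d,p46), (d,p47), (e,p45), (e,p46), (e,p47), (f,p45), (f,p46), (f,p47)}
These 16 distinct sets form the basis B.
Close under arbitrary unions to get τ_{X×Y}; counting gives |τ_{X×Y}| = 40.


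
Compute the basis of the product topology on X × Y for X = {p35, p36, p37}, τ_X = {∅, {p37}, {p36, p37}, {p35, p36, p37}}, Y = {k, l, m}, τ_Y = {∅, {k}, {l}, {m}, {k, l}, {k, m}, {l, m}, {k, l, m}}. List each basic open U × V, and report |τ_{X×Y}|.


Basis B = {∅ × ∅, {p37} × {k}, {p37} × {l}, {p37} × {m}, {p36, p37} × {k}, {p36, p37} × {l}, {p36, p37} × {m}, {p37} × {k, l}, {p37} × {k, m}, {p37} × {l, m}, {p35, p36, p37} × {k}, {p35, p36, p37} × {l}, {p35, p36, p37} × {m}, {p37} × {k, l, m}, {p36, p37} × {k, l}, {p36, p37} × {k, m}, {p36, p37} × {l, m}, {p35, p36, p37} × {k, l}, {p35, p36, p37} × {k, m}, {p35, p36, p37} × {l, m}, {p36, p37} × {k, l, m}, {p35, p36, p37} × {k, l, m}}; |τ_{X×Y}| = 64.

Enumerate products U × V with U ∈ τ_X, V ∈ τ_Y (deduplicated):
  ∅ × ∅ = {} (∅)
  {p37} × {k} = {(p37,k)}
  {p37} × {l} = {(p37,l)}
  {p37} × {m} = {(p37,m)}
  {p36, p37} × {k} = {(p36,k), (p37,k)}
  {p36, p37} × {l} = {(p36,l), (p37,l)}
  {p36, p37} × {m} = {(p36,m), (p37,m)}
  {p37} × {k, l} = {(p37,k), (p37,l)}
  {p37} × {k, m} = {(p37,k), (p37,m)}
  {p37} × {l, m} = {(p37,l), (p37,m)}
  {p35, p36, p37} × {k} = {(p35,k), (p36,k), (p37,k)}
  {p35, p36, p37} × {l} = {(p35,l), (p36,l), (p37,l)}
  {p35, p36, p37} × {m} = {(p35,m), (p36,m), (p37,m)}
  {p37} × {k, l, m} = {(p37,k), (p37,l), (p37,m)}
  {p36, p37} × {k, l} = {(p36,k), (p36,l), (p37,k), (p37,l)}
  {p36, p37} × {k, m} = {(p36,k), (p36,m), (p37,k), (p37,m)}
  {p36, p37} × {l, m} = {(p36,l), (p36,m), (p37,l), (p37,m)}
  {p35, p36, p37} × {k, l} = {(p35,k), (p35,l), (p36,k), (p36,l), (p37,k), (p37,l)}
  {p35, p36, p37} × {k, m} = {(p35,k), (p35,m), (p36,k), (p36,m), (p37,k), (p37,m)}
  {p35, p36, p37} × {l, m} = {(p35,l), (p35,m), (p36,l), (p36,m), (p37,l), (p37,m)}
  {p36, p37} × {k, l, m} = {(p36,k), (p36,l), (p36,m), (p37,k), (p37,l), (p37,m)}
  {p35, p36, p37} × {k, l, m} = {(p35,k), (p35,l), (p35,m), (p36,k), (p36,l), (p36,m), (p37,k), (p37,l), (p37,m)}
These 22 distinct sets form the basis B.
Close under arbitrary unions to get τ_{X×Y}; counting gives |τ_{X×Y}| = 64.


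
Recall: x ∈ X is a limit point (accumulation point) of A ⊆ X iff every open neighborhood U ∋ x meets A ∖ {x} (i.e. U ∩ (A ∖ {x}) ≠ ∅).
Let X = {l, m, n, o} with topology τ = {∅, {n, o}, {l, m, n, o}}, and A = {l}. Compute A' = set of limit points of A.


A' = {m}

For each x ∈ X, list the open sets U ∈ τ with x ∈ U, then check whether U ∩ (A ∖ {x}) ≠ ∅ for every such U.
  x = l: open {l, m, n, o} ∋ x has {l, m, n, o} ∩ (A ∖ {l}) = ∅, so x is NOT a limit point.
  x = m: opens ∋ x are {l, m, n, o}; each meets A ∖ {m}, so x IS a limit point.
  x = n: open {n, o} ∋ x has {n, o} ∩ (A ∖ {n}) = ∅, so x is NOT a limit point.
  x = o: open {n, o} ∋ x has {n, o} ∩ (A ∖ {o}) = ∅, so x is NOT a limit point.
Collecting: A' = {m}.


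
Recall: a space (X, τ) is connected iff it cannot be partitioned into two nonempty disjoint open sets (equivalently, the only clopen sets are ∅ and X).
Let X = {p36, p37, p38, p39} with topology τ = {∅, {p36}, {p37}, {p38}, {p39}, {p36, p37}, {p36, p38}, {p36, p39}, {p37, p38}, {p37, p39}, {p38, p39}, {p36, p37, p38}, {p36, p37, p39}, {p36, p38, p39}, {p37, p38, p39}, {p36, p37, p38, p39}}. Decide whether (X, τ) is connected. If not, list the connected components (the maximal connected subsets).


(X, τ) is disconnected; components = [{p36}, {p37}, {p38}, {p39}].

Find clopen sets (U ∈ τ with X ∖ U ∈ τ):
  U = ∅, X ∖ U = {p36, p37, p38, p39} — both open, so U is clopen.
  U = {p36}, X ∖ U = {p37, p38, p39} — both open, so U is clopen.
  U = {p37}, X ∖ U = {p36, p38, p39} — both open, so U is clopen.
  U = {p38}, X ∖ U = {p36, p37, p39} — both open, so U is clopen.
  U = {p39}, X ∖ U = {p36, p37, p38} — both open, so U is clopen.
  U = {p36, p37}, X ∖ U = {p38, p39} — both open, so U is clopen.
  U = {p36, p38}, X ∖ U = {p37, p39} — both open, so U is clopen.
  U = {p36, p39}, X ∖ U = {p37, p38} — both open, so U is clopen.
  U = {p37, p38}, X ∖ U = {p36, p39} — both open, so U is clopen.
  U = {p37, p39}, X ∖ U = {p36, p38} — both open, so U is clopen.
  U = {p38, p39}, X ∖ U = {p36, p37} — both open, so U is clopen.
  U = {p36, p37, p38}, X ∖ U = {p39} — both open, so U is clopen.
  U = {p36, p37, p39}, X ∖ U = {p38} — both open, so U is clopen.
  U = {p36, p38, p39}, X ∖ U = {p37} — both open, so U is clopen.
  U = {p37, p38, p39}, X ∖ U = {p36} — both open, so U is clopen.
  U = {p36, p37, p38, p39}, X ∖ U = ∅ — both open, so U is clopen.
Nontrivial clopen(s) exist: e.g. {p37, p38, p39}. So (X, τ) is disconnected.
Compute connected components by grouping points that agree on all clopens:
  component: {p36}
  component: {p37}
  component: {p38}
  component: {p39}


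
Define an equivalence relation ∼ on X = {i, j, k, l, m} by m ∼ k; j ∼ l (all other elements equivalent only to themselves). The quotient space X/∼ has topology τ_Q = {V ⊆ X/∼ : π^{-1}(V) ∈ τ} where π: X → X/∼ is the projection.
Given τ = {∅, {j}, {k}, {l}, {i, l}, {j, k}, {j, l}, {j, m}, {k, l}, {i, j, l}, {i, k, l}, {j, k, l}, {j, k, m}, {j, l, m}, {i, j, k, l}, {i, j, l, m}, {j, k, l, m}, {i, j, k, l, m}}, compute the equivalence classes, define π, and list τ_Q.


X/∼ = {[i], [j=l], [k=m]}; |τ_Q| = 5.

Equivalence classes: [i], [j=l], [k=m].
Quotient map π: X → X/∼ sends i ↦ [i], j ↦ [j=l], k ↦ [k=m], l ↦ [j=l], m ↦ [k=m].
For each subset V ⊆ X/∼, compute π^{-1}(V) ⊆ X and check whether π^{-1}(V) ∈ τ. V is open in τ_Q iff π^{-1}(V) ∈ τ.
  V = {}: π^{-1}(V) = ∅ ∈ τ ✓.
  V = {[i]}: π^{-1}(V) = {i} ∉ τ ✗.
  V = {[j=l]}: π^{-1}(V) = {j, l} ∈ τ ✓.
  V = {[i], [j=l]}: π^{-1}(V) = {i, j, l} ∈ τ ✓.
  V = {[k=m]}: π^{-1}(V) = {k, m} ∉ τ ✗.
  V = {[i], [k=m]}: π^{-1}(V) = {i, k, m} ∉ τ ✗.
  V = {[j=l], [k=m]}: π^{-1}(V) = {j, k, l, m} ∈ τ ✓.
  V = {[i], [j=l], [k=m]}: π^{-1}(V) = {i, j, k, l, m} ∈ τ ✓.
Open sets in the quotient: τ_Q = {{}, {[j=l]}, {[i], [j=l]}, {[j=l], [k=m]}, {[i], [j=l], [k=m]}} (5 elements).


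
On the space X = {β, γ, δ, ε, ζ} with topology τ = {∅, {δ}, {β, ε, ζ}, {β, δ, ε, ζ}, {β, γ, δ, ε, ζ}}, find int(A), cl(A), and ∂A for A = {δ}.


int(A) = {δ}, cl(A) = {γ, δ}, ∂A = {γ}.

Closed sets in (X, τ) are complements of opens:
  closed(X, τ) = {∅, {γ}, {γ, δ}, {β, γ, ε, ζ}, {β, γ, δ, ε, ζ}}.
int(A) = ⋃ {U ∈ τ : U ⊆ A}. Opens contained in A: ∅, {δ}.
Taking the union of these: int(A) = {δ}.
cl(A) = ⋂ {C closed : A ⊆ C}. Closed sets containing A: {γ, δ}, {β, γ, δ, ε, ζ}.
Intersecting these: cl(A) = {γ, δ}.
∂A = cl(A) ∖ int(A) = {γ, δ} ∖ {δ} = {γ}.


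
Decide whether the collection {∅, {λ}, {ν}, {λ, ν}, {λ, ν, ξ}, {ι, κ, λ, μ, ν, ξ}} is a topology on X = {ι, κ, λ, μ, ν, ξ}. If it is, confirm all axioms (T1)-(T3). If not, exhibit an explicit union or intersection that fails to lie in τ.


τ IS a topology on X.

Axiom (T1): ∅ ∈ τ? Yes; X ∈ τ? Yes.
Axiom (T2/T3): check pairwise unions and intersections of members of τ.
All pairwise intersections and unions checked — each lies in τ. Therefore τ satisfies (T1), (T2), (T3): it IS a topology on X.


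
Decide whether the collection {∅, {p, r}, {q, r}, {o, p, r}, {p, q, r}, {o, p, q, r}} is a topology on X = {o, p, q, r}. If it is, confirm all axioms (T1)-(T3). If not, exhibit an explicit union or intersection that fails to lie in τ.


τ is NOT a topology on X.

Axiom (T1): ∅ ∈ τ? Yes; X ∈ τ? Yes.
Axiom (T2/T3): check pairwise unions and intersections of members of τ.
Counterexample for (T3): {p, r} ∩ {q, r} = {r} ∉ τ. Therefore τ is NOT a topology.


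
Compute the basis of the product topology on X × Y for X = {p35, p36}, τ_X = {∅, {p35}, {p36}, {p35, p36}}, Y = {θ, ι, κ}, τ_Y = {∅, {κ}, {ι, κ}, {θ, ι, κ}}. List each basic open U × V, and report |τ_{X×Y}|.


Basis B = {∅ × ∅, {p35} × {κ}, {p36} × {κ}, {p35} × {ι, κ}, {p35, p36} × {κ}, {p36} × {ι, κ}, {p35} × {θ, ι, κ}, {p36} × {θ, ι, κ}, {p35, p36} × {ι, κ}, {p35, p36} × {θ, ι, κ}}; |τ_{X×Y}| = 16.

Enumerate products U × V with U ∈ τ_X, V ∈ τ_Y (deduplicated):
  ∅ × ∅ = {} (∅)
  {p35} × {κ} = {(p35,κ)}
  {p36} × {κ} = {(p36,κ)}
  {p35} × {ι, κ} = {(p35,ι), (p35,κ)}
  {p35, p36} × {κ} = {(p35,κ), (p36,κ)}
  {p36} × {ι, κ} = {(p36,ι), (p36,κ)}
  {p35} × {θ, ι, κ} = {(p35,θ), (p35,ι), (p35,κ)}
  {p36} × {θ, ι, κ} = {(p36,θ), (p36,ι), (p36,κ)}
  {p35, p36} × {ι, κ} = {(p35,ι), (p35,κ), (p36,ι), (p36,κ)}
  {p35, p36} × {θ, ι, κ} = {(p35,θ), (p35,ι), (p35,κ), (p36,θ), (p36,ι), (p36,κ)}
These 10 distinct sets form the basis B.
Close under arbitrary unions to get τ_{X×Y}; counting gives |τ_{X×Y}| = 16.


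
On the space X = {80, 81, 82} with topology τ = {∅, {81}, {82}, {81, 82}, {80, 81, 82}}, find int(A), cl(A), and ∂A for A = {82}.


int(A) = {82}, cl(A) = {80, 82}, ∂A = {80}.

Closed sets in (X, τ) are complements of opens:
  closed(X, τ) = {∅, {80}, {80, 81}, {80, 82}, {80, 81, 82}}.
int(A) = ⋃ {U ∈ τ : U ⊆ A}. Opens contained in A: ∅, {82}.
Taking the union of these: int(A) = {82}.
cl(A) = ⋂ {C closed : A ⊆ C}. Closed sets containing A: {80, 82}, {80, 81, 82}.
Intersecting these: cl(A) = {80, 82}.
∂A = cl(A) ∖ int(A) = {80, 82} ∖ {82} = {80}.


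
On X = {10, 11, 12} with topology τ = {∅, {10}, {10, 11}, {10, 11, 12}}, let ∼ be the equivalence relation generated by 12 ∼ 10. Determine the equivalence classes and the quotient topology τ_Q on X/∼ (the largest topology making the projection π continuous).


X/∼ = {[10=12], [11]}; |τ_Q| = 2.

Equivalence classes: [10=12], [11].
Quotient map π: X → X/∼ sends 10 ↦ [10=12], 11 ↦ [11], 12 ↦ [10=12].
For each subset V ⊆ X/∼, compute π^{-1}(V) ⊆ X and check whether π^{-1}(V) ∈ τ. V is open in τ_Q iff π^{-1}(V) ∈ τ.
  V = {}: π^{-1}(V) = ∅ ∈ τ ✓.
  V = {[10=12]}: π^{-1}(V) = {10, 12} ∉ τ ✗.
  V = {[11]}: π^{-1}(V) = {11} ∉ τ ✗.
  V = {[10=12], [11]}: π^{-1}(V) = {10, 11, 12} ∈ τ ✓.
Open sets in the quotient: τ_Q = {{}, {[10=12], [11]}} (2 elements).


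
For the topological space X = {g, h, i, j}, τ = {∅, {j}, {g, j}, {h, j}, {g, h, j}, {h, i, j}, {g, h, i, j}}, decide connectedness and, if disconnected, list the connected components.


(X, τ) is connected.

Find clopen sets (U ∈ τ with X ∖ U ∈ τ):
  U = ∅, X ∖ U = {g, h, i, j} — both open, so U is clopen.
  U = {g, h, i, j}, X ∖ U = ∅ — both open, so U is clopen.
Only trivial clopens (∅ and X) exist, so (X, τ) is connected.
Compute connected components by grouping points that agree on all clopens:
  component: {g, h, i, j}


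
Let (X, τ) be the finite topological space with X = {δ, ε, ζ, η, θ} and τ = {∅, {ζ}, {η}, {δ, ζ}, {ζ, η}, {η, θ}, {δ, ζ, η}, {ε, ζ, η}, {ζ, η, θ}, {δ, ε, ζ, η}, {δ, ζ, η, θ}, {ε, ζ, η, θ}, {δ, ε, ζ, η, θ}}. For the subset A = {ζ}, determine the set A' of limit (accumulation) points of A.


A' = {δ, ε}

For each x ∈ X, list the open sets U ∈ τ with x ∈ U, then check whether U ∩ (A ∖ {x}) ≠ ∅ for every such U.
  x = δ: opens ∋ x are {δ, ζ}, {δ, ζ, η}, {δ, ε, ζ, η}, {δ, ζ, η, θ}, {δ, ε, ζ, η, θ}; each meets A ∖ {δ}, so x IS a limit point.
  x = ε: opens ∋ x are {ε, ζ, η}, {δ, ε, ζ, η}, {ε, ζ, η, θ}, {δ, ε, ζ, η, θ}; each meets A ∖ {ε}, so x IS a limit point.
  x = ζ: open {ζ} ∋ x has {ζ} ∩ (A ∖ {ζ}) = ∅, so x is NOT a limit point.
  x = η: open {η} ∋ x has {η} ∩ (A ∖ {η}) = ∅, so x is NOT a limit point.
  x = θ: open {η, θ} ∋ x has {η, θ} ∩ (A ∖ {θ}) = ∅, so x is NOT a limit point.
Collecting: A' = {δ, ε}.


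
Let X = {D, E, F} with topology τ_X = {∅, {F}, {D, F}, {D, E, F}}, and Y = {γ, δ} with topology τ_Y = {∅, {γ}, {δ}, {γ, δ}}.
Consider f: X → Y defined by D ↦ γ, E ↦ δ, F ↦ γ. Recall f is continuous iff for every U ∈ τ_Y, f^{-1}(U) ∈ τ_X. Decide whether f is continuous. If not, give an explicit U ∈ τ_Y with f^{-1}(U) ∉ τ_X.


f is NOT continuous.

Compute f^{-1}(U) for each U ∈ τ_Y:
  U = ∅: f^{-1}(U) = ∅ ∈ τ_X ✓.
  U = {γ}: f^{-1}(U) = {D, F} ∈ τ_X ✓.
  U = {δ}: f^{-1}(U) = {E} ∉ τ_X ✗.
  U = {γ, δ}: f^{-1}(U) = {D, E, F} ∈ τ_X ✓.
Found U = {δ} with f^{-1}(U) = {E} not in τ_X. Therefore f is NOT continuous.


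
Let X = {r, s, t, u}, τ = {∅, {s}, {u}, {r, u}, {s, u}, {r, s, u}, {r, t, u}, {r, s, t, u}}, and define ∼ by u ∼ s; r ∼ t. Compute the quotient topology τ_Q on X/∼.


X/∼ = {[r=t], [s=u]}; |τ_Q| = 3.

Equivalence classes: [r=t], [s=u].
Quotient map π: X → X/∼ sends r ↦ [r=t], s ↦ [s=u], t ↦ [r=t], u ↦ [s=u].
For each subset V ⊆ X/∼, compute π^{-1}(V) ⊆ X and check whether π^{-1}(V) ∈ τ. V is open in τ_Q iff π^{-1}(V) ∈ τ.
  V = {}: π^{-1}(V) = ∅ ∈ τ ✓.
  V = {[r=t]}: π^{-1}(V) = {r, t} ∉ τ ✗.
  V = {[s=u]}: π^{-1}(V) = {s, u} ∈ τ ✓.
  V = {[r=t], [s=u]}: π^{-1}(V) = {r, s, t, u} ∈ τ ✓.
Open sets in the quotient: τ_Q = {{}, {[s=u]}, {[r=t], [s=u]}} (3 elements).


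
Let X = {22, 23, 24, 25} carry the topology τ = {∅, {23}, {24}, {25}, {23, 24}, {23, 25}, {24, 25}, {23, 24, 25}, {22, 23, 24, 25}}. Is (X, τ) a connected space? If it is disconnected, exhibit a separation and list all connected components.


(X, τ) is connected.

Find clopen sets (U ∈ τ with X ∖ U ∈ τ):
  U = ∅, X ∖ U = {22, 23, 24, 25} — both open, so U is clopen.
  U = {22, 23, 24, 25}, X ∖ U = ∅ — both open, so U is clopen.
Only trivial clopens (∅ and X) exist, so (X, τ) is connected.
Compute connected components by grouping points that agree on all clopens:
  component: {22, 23, 24, 25}


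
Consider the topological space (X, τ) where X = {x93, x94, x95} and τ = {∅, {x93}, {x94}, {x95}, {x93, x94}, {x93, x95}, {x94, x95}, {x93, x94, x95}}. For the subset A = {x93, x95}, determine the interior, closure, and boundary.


int(A) = {x93, x95}, cl(A) = {x93, x95}, ∂A = ∅.

Closed sets in (X, τ) are complements of opens:
  closed(X, τ) = {∅, {x93}, {x94}, {x95}, {x93, x94}, {x93, x95}, {x94, x95}, {x93, x94, x95}}.
int(A) = ⋃ {U ∈ τ : U ⊆ A}. Opens contained in A: ∅, {x93}, {x95}, {x93, x95}.
Taking the union of these: int(A) = {x93, x95}.
cl(A) = ⋂ {C closed : A ⊆ C}. Closed sets containing A: {x93, x95}, {x93, x94, x95}.
Intersecting these: cl(A) = {x93, x95}.
∂A = cl(A) ∖ int(A) = {x93, x95} ∖ {x93, x95} = ∅.


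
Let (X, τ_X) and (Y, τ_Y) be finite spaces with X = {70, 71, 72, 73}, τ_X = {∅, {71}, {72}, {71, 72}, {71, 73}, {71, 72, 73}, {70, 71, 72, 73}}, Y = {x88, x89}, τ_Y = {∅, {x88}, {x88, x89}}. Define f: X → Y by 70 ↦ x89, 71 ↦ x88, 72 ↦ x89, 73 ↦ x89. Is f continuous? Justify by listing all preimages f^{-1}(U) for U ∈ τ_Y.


f IS continuous.

Compute f^{-1}(U) for each U ∈ τ_Y:
  U = ∅: f^{-1}(U) = ∅ ∈ τ_X ✓.
  U = {x88}: f^{-1}(U) = {71} ∈ τ_X ✓.
  U = {x88, x89}: f^{-1}(U) = {70, 71, 72, 73} ∈ τ_X ✓.
Every preimage lies in τ_X, so f IS continuous.


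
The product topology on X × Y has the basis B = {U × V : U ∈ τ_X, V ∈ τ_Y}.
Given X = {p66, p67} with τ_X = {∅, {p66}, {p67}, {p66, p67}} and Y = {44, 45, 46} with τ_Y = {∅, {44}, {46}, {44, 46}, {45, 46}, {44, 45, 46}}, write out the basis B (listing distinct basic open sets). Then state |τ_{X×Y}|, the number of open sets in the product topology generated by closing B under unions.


Basis B = {∅ × ∅, {p66} × {44}, {p66} × {46}, {p67} × {44}, {p67} × {46}, {p66} × {44, 46}, {p66, p67} × {44}, {p66} × {45, 46}, {p66, p67} × {46}, {p67} × {44, 46}, {p67} × {45, 46}, {p66} × {44, 45, 46}, {p67} × {44, 45, 46}, {p66, p67} × {44, 46}, {p66, p67} × {45, 46}, {p66, p67} × {44, 45, 46}}; |τ_{X×Y}| = 36.

Enumerate products U × V with U ∈ τ_X, V ∈ τ_Y (deduplicated):
  ∅ × ∅ = {} (∅)
  {p66} × {44} = {(p66,44)}
  {p66} × {46} = {(p66,46)}
  {p67} × {44} = {(p67,44)}
  {p67} × {46} = {(p67,46)}
  {p66} × {44, 46} = {(p66,44), (p66,46)}
  {p66, p67} × {44} = {(p66,44), (p67,44)}
  {p66} × {45, 46} = {(p66,45), (p66,46)}
  {p66, p67} × {46} = {(p66,46), (p67,46)}
  {p67} × {44, 46} = {(p67,44), (p67,46)}
  {p67} × {45, 46} = {(p67,45), (p67,46)}
  {p66} × {44, 45, 46} = {(p66,44), (p66,45), (p66,46)}
  {p67} × {44, 45, 46} = {(p67,44), (p67,45), (p67,46)}
  {p66, p67} × {44, 46} = {(p66,44), (p66,46), (p67,44), (p67,46)}
  {p66, p67} × {45, 46} = {(p66,45), (p66,46), (p67,45), (p67,46)}
  {p66, p67} × {44, 45, 46} = {(p66,44), (p66,45), (p66,46), (p67,44), (p67,45), (p67,46)}
These 16 distinct sets form the basis B.
Close under arbitrary unions to get τ_{X×Y}; counting gives |τ_{X×Y}| = 36.


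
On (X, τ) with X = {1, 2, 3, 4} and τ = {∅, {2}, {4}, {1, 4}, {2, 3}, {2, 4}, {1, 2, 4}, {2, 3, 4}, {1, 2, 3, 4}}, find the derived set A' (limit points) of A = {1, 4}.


A' = {1}

For each x ∈ X, list the open sets U ∈ τ with x ∈ U, then check whether U ∩ (A ∖ {x}) ≠ ∅ for every such U.
  x = 1: opens ∋ x are {1, 4}, {1, 2, 4}, {1, 2, 3, 4}; each meets A ∖ {1}, so x IS a limit point.
  x = 2: open {2} ∋ x has {2} ∩ (A ∖ {2}) = ∅, so x is NOT a limit point.
  x = 3: open {2, 3} ∋ x has {2, 3} ∩ (A ∖ {3}) = ∅, so x is NOT a limit point.
  x = 4: open {4} ∋ x has {4} ∩ (A ∖ {4}) = ∅, so x is NOT a limit point.
Collecting: A' = {1}.


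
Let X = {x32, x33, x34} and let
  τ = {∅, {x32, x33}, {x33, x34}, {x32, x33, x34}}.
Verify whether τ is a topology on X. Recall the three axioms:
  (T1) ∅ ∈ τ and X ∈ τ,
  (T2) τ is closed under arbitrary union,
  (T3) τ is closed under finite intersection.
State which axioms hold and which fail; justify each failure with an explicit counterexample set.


τ is NOT a topology on X.

Axiom (T1): ∅ ∈ τ? Yes; X ∈ τ? Yes.
Axiom (T2/T3): check pairwise unions and intersections of members of τ.
Counterexample for (T3): {x32, x33} ∩ {x33, x34} = {x33} ∉ τ. Therefore τ is NOT a topology.


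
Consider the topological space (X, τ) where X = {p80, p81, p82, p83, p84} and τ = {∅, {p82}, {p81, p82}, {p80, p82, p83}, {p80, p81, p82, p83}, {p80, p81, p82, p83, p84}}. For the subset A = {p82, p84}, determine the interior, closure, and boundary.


int(A) = {p82}, cl(A) = {p80, p81, p82, p83, p84}, ∂A = {p80, p81, p83, p84}.

Closed sets in (X, τ) are complements of opens:
  closed(X, τ) = {∅, {p84}, {p81, p84}, {p80, p83, p84}, {p80, p81, p83, p84}, {p80, p81, p82, p83, p84}}.
int(A) = ⋃ {U ∈ τ : U ⊆ A}. Opens contained in A: ∅, {p82}.
Taking the union of these: int(A) = {p82}.
cl(A) = ⋂ {C closed : A ⊆ C}. Closed sets containing A: {p80, p81, p82, p83, p84}.
Intersecting these: cl(A) = {p80, p81, p82, p83, p84}.
∂A = cl(A) ∖ int(A) = {p80, p81, p82, p83, p84} ∖ {p82} = {p80, p81, p83, p84}.


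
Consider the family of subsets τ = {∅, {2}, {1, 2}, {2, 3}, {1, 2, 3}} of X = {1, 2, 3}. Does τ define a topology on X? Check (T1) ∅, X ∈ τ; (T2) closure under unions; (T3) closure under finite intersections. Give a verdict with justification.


τ IS a topology on X.

Axiom (T1): ∅ ∈ τ? Yes; X ∈ τ? Yes.
Axiom (T2/T3): check pairwise unions and intersections of members of τ.
All pairwise intersections and unions checked — each lies in τ. Therefore τ satisfies (T1), (T2), (T3): it IS a topology on X.


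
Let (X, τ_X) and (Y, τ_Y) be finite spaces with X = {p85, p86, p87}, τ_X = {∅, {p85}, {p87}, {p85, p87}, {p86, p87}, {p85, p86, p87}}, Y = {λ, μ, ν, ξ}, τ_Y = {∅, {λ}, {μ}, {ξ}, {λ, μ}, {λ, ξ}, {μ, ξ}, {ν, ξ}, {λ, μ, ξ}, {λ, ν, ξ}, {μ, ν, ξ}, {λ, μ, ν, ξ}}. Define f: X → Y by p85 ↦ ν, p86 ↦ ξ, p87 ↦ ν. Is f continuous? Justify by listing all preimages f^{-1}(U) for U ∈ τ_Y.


f is NOT continuous.

Compute f^{-1}(U) for each U ∈ τ_Y:
  U = ∅: f^{-1}(U) = ∅ ∈ τ_X ✓.
  U = {λ}: f^{-1}(U) = ∅ ∈ τ_X ✓.
  U = {μ}: f^{-1}(U) = ∅ ∈ τ_X ✓.
  U = {ξ}: f^{-1}(U) = {p86} ∉ τ_X ✗.
  U = {λ, μ}: f^{-1}(U) = ∅ ∈ τ_X ✓.
  U = {λ, ξ}: f^{-1}(U) = {p86} ∉ τ_X ✗.
  U = {μ, ξ}: f^{-1}(U) = {p86} ∉ τ_X ✗.
  U = {ν, ξ}: f^{-1}(U) = {p85, p86, p87} ∈ τ_X ✓.
  U = {λ, μ, ξ}: f^{-1}(U) = {p86} ∉ τ_X ✗.
  U = {λ, ν, ξ}: f^{-1}(U) = {p85, p86, p87} ∈ τ_X ✓.
  U = {μ, ν, ξ}: f^{-1}(U) = {p85, p86, p87} ∈ τ_X ✓.
  U = {λ, μ, ν, ξ}: f^{-1}(U) = {p85, p86, p87} ∈ τ_X ✓.
Found U = {ξ} with f^{-1}(U) = {p86} not in τ_X. Therefore f is NOT continuous.


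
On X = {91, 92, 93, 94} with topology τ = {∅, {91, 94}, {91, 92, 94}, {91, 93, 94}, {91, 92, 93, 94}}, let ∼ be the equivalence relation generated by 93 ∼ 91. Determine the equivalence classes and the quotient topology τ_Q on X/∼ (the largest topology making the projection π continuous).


X/∼ = {[91=93], [92], [94]}; |τ_Q| = 3.

Equivalence classes: [91=93], [92], [94].
Quotient map π: X → X/∼ sends 91 ↦ [91=93], 92 ↦ [92], 93 ↦ [91=93], 94 ↦ [94].
For each subset V ⊆ X/∼, compute π^{-1}(V) ⊆ X and check whether π^{-1}(V) ∈ τ. V is open in τ_Q iff π^{-1}(V) ∈ τ.
  V = {}: π^{-1}(V) = ∅ ∈ τ ✓.
  V = {[91=93]}: π^{-1}(V) = {91, 93} ∉ τ ✗.
  V = {[92]}: π^{-1}(V) = {92} ∉ τ ✗.
  V = {[91=93], [92]}: π^{-1}(V) = {91, 92, 93} ∉ τ ✗.
  V = {[94]}: π^{-1}(V) = {94} ∉ τ ✗.
  V = {[91=93], [94]}: π^{-1}(V) = {91, 93, 94} ∈ τ ✓.
  V = {[92], [94]}: π^{-1}(V) = {92, 94} ∉ τ ✗.
  V = {[91=93], [92], [94]}: π^{-1}(V) = {91, 92, 93, 94} ∈ τ ✓.
Open sets in the quotient: τ_Q = {{}, {[91=93], [94]}, {[91=93], [92], [94]}} (3 elements).
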